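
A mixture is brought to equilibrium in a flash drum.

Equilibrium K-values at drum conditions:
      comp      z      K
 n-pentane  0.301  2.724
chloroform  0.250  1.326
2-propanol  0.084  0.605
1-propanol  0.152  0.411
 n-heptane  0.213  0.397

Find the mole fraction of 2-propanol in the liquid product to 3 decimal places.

Material balance + equilibrium reduce to Σ zᵢ(Kᵢ−1)/(1+β(Kᵢ−1)) = 0.
Feasibility: ΣzᵢKᵢ = 1.349, Σzᵢ/Kᵢ = 1.344 — both > 1, two phases present.
Newton–Raphson from β = 0.67:
  β = 0.670: g = -0.1008, g' = -0.597 → β = 0.501
  β = 0.501: g = -0.0039, g' = -0.563 → β = 0.494
Converged at β = 0.494.
Compositions from xᵢ = zᵢ/(1+β(Kᵢ−1)), yᵢ = Kᵢxᵢ:
  n-pentane: x = 0.163, y = 0.443
  chloroform: x = 0.215, y = 0.286
  2-propanol: x = 0.104, y = 0.063
  1-propanol: x = 0.214, y = 0.088
  n-heptane: x = 0.303, y = 0.120

x_2-propanol = 0.104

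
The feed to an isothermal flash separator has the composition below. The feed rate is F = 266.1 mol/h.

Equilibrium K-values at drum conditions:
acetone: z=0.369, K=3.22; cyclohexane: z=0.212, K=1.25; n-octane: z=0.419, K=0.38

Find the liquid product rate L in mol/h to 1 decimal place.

Let β = V/F and solve Σ zᵢ(Kᵢ−1)/(1+β(Kᵢ−1)) = 0.
Feasibility: ΣzᵢKᵢ = 1.612, Σzᵢ/Kᵢ = 1.387 — both > 1, two phases present.
Newton–Raphson from β = 0.5:
  β = 0.500: g = 0.0589, g' = -0.757 → β = 0.578
Converged at β = 0.578.
Then V = β·F = 0.5783·266.1 = 153.9 mol/h and L = F − V = 112.2 mol/h.

L = 112.2 mol/h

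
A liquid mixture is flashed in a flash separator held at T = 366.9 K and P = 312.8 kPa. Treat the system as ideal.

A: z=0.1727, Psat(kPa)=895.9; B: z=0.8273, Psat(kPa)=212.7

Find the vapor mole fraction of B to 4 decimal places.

Raoult's law: Kᵢ = Pᵢˢᵃᵗ/P = Pᵢˢᵃᵗ/312.8.
  K_A = 895.9/312.8 = 2.864130, K_B = 212.7/312.8 = 0.679987
Rachford–Rice: g(V/F) = Σ zᵢ(Kᵢ−1)/(1+V/F(Kᵢ−1)) = 0.
Feasibility: ΣzᵢKᵢ = 1.0572, Σzᵢ/Kᵢ = 1.2769 — both > 1, two phases present.
Iterate (Newton) starting at V/F = 0.5:
  V/F = 0.5000: g = -0.14855, g' = -0.2808 → V/F = 0.0000
  V/F = 0.0000: g = 0.05719, g' = -0.6848 → V/F = 0.0835
  V/F = 0.0835: g = 0.00656, g' = -0.5388 → V/F = 0.0957
  V/F = 0.0957: g = 0.00010, g' = -0.5224 → V/F = 0.0959
Converged at V/F = 0.0959.
Compositions from xᵢ = zᵢ/(1+V/F(Kᵢ−1)), yᵢ = Kᵢxᵢ:
  A: x = 0.1465, y = 0.4196
  B: x = 0.8535, y = 0.5804

y_B = 0.5804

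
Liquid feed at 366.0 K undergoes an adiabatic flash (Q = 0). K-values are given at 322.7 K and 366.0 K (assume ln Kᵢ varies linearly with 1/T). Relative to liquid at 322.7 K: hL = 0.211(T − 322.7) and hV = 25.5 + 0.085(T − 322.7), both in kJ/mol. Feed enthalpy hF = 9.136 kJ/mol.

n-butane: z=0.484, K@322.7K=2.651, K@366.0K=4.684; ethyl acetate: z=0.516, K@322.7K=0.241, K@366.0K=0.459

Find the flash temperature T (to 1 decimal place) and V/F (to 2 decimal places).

T = 324.6 K, V/F = 0.35

Adiabatic flash: solve Rachford–Rice at each trial T, then check hF = ψ·hV(T) + (1−ψ)·hL(T).
  T = 322.7 K: K = (2.651, 0.241), RR gives ψ = 0.325, H_out = 8.291 kJ/mol
  T = 366.0 K: K = (4.684, 0.459), RR gives ψ = 0.755, H_out = 24.261 kJ/mol
  T = 344.4 K: K = (3.590, 0.340), RR gives ψ = 0.534, H_out = 16.729 kJ/mol
  T = 333.5 K: K = (3.098, 0.287), RR gives ψ = 0.433, H_out = 12.739 kJ/mol
  T = 328.1 K: K = (2.869, 0.264), RR gives ψ = 0.381, H_out = 10.601 kJ/mol
  T = 325.4 K: K = (2.759, 0.252), RR gives ψ = 0.354, H_out = 9.472 kJ/mol
  T = 324.0 K: K = (2.703, 0.246), RR gives ψ = 0.339, H_out = 8.867 kJ/mol
Linear interpolation between T = 324.0 (H_out = 8.867) and T = 325.4 (H_out = 9.472) on hF = 9.136 gives T ≈ 324.6 K, at which ψ = 0.35.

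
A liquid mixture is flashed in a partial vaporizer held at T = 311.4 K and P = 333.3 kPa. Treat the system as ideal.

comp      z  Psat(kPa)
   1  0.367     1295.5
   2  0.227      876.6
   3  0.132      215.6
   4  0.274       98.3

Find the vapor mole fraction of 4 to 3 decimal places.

Raoult's law: Kᵢ = Pᵢˢᵃᵗ/P = Pᵢˢᵃᵗ/333.3.
  K_1 = 1295.5/333.3 = 3.88689, K_2 = 876.6/333.3 = 2.63006, K_3 = 215.6/333.3 = 0.64686, K_4 = 98.3/333.3 = 0.29493
Let ψ = V/F and solve Σ zᵢ(Kᵢ−1)/(1+ψ(Kᵢ−1)) = 0.
Feasibility: ΣzᵢKᵢ = 2.190, Σzᵢ/Kᵢ = 1.314 — both > 1, two phases present.
Iterate (Newton) starting at ψ = 0.31:
  ψ = 0.310: g = 0.5054, g' = -1.362 → ψ = 0.681
  ψ = 0.681: g = 0.0995, g' = -1.016 → ψ = 0.779
  ψ = 0.779: g = -0.0038, g' = -1.109 → ψ = 0.776
Converged at ψ = 0.776.
Compositions from xᵢ = zᵢ/(1+ψ(Kᵢ−1)), yᵢ = Kᵢxᵢ:
  1: x = 0.113, y = 0.440
  2: x = 0.100, y = 0.264
  3: x = 0.182, y = 0.118
  4: x = 0.605, y = 0.178

y_4 = 0.178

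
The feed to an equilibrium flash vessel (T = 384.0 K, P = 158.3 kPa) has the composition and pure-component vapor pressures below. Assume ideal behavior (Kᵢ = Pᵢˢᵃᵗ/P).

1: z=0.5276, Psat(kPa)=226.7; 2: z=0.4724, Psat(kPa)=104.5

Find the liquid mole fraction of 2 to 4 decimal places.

Raoult's law: Kᵢ = Pᵢˢᵃᵗ/P = Pᵢˢᵃᵗ/158.3.
  K_1 = 226.7/158.3 = 1.432091, K_2 = 104.5/158.3 = 0.660139
Newton iteration, β⁰ = 0.5:
  β = 0.5000: g = -0.00595, g' = -0.1458 → β = 0.4592
  β = 0.4592: g = -0.00001, g' = -0.1452 → β = 0.4591
Converged at β = 0.4591.
Compositions from xᵢ = zᵢ/(1+β(Kᵢ−1)), yᵢ = Kᵢxᵢ:
  1: x = 0.4403, y = 0.6305
  2: x = 0.5597, y = 0.3695

x_2 = 0.5597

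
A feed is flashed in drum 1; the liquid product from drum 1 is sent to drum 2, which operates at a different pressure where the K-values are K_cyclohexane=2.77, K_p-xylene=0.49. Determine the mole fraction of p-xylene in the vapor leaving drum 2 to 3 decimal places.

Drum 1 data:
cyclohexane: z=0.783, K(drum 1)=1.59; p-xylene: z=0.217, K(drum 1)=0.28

Drum 1:
Let ψ₁ = V/F and solve Σ zᵢ(Kᵢ−1)/(1+ψ₁(Kᵢ−1)) = 0.
Feasibility: ΣzᵢKᵢ = 1.306, Σzᵢ/Kᵢ = 1.267 — both > 1, two phases present.
Binary case is linear: z₁(K₁−1)(1+ψ₁(K₂−1)) + z₂(K₂−1)(1+ψ₁(K₁−1)) = 0
⇒ ψ₁ = [z₁(K₁−1)+z₂(K₂−1)] / [−(K₁−1)(K₂−1)] = 0.3057/0.4248 = 0.720
Drum-1 compositions:
  cyclohexane: x = 0.550, y = 0.874
  p-xylene: x = 0.450, y = 0.126
Drum-2 feed = drum-1 liquid: z₂ = (0.5496, 0.4504).
Drum 2:
Rachford–Rice: g(ψ₂) = Σ zᵢ(Kᵢ−1)/(1+ψ₂(Kᵢ−1)) = 0.
Check two-phase: ΣzᵢKᵢ = 1.743 > 1 and Σzᵢ/Kᵢ = 1.118 > 1, so g(0) = 0.743 > 0 and g(1) = -0.118 < 0.
Newton–Raphson from ψ₂ = 0.44:
  ψ₂ = 0.440: g = 0.2507, g' = -0.739 → ψ₂ = 0.779
  ψ₂ = 0.779: g = 0.0276, g' = -0.627 → ψ₂ = 0.823
Converged at ψ₂ = 0.823.
  cyclohexane: x = 0.224, y = 0.620
  p-xylene: x = 0.776, y = 0.380

y_p-xylene (drum 2) = 0.380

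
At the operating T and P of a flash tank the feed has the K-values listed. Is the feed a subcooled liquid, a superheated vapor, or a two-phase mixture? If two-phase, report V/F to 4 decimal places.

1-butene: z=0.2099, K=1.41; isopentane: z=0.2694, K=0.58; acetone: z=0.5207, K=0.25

ΣzᵢKᵢ = 0.5824; Σzᵢ/Kᵢ = 2.6961.
Since ΣzᵢKᵢ < 1 the mixture is below its bubble point — single liquid phase.

subcooled liquid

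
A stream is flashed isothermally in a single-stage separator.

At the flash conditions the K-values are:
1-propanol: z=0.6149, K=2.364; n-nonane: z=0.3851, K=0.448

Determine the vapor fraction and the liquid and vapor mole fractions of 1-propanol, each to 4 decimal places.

ψ = 0.8316, x_1-propanol = 0.2881, y_1-propanol = 0.6811

Binary case is linear: z₁(K₁−1)(1+ψ(K₂−1)) + z₂(K₂−1)(1+ψ(K₁−1)) = 0
⇒ ψ = [z₁(K₁−1)+z₂(K₂−1)] / [−(K₁−1)(K₂−1)] = 0.62615/0.75293 = 0.8316
Compositions from xᵢ = zᵢ/(1+ψ(Kᵢ−1)), yᵢ = Kᵢxᵢ:
  1-propanol: x = 0.2881, y = 0.6811
  n-nonane: x = 0.7119, y = 0.3189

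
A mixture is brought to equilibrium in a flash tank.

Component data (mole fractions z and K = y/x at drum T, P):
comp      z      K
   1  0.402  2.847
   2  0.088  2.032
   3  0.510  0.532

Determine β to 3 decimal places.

Material balance + equilibrium reduce to Σ zᵢ(Kᵢ−1)/(1+β(Kᵢ−1)) = 0.
Check two-phase: ΣzᵢKᵢ = 1.595 > 1 and Σzᵢ/Kᵢ = 1.143 > 1, so g(0) = 0.595 > 0 and g(1) = -0.143 < 0.
Iterate (Newton) starting at β = 0.5:
  β = 0.500: g = 0.1343, g' = -0.602 → β = 0.723
  β = 0.723: g = 0.0091, g' = -0.537 → β = 0.740
Converged at β = 0.740.

β = 0.740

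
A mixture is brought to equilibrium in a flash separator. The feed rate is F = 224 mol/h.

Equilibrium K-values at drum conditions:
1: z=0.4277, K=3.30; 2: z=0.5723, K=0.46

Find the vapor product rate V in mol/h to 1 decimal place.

V = 121.7 mol/h

Let β = V/F and solve Σ zᵢ(Kᵢ−1)/(1+β(Kᵢ−1)) = 0.
Feasibility: ΣzᵢKᵢ = 1.6747, Σzᵢ/Kᵢ = 1.3737 — both > 1, two phases present.
Binary case is linear: z₁(K₁−1)(1+β(K₂−1)) + z₂(K₂−1)(1+β(K₁−1)) = 0
⇒ β = [z₁(K₁−1)+z₂(K₂−1)] / [−(K₁−1)(K₂−1)] = 0.67467/1.24200 = 0.5432
Then V = β·F = 0.5432·224 = 121.7 mol/h and L = F − V = 102.3 mol/h.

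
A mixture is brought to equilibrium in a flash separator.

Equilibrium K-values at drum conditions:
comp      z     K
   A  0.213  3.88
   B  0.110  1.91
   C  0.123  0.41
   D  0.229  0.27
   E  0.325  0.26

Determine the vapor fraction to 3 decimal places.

ψ = 0.135

Material balance + equilibrium reduce to Σ zᵢ(Kᵢ−1)/(1+ψ(Kᵢ−1)) = 0.
Check two-phase: ΣzᵢKᵢ = 1.233 > 1 and Σzᵢ/Kᵢ = 2.511 > 1, so g(0) = 0.233 > 0 and g(1) = -1.511 < 0.
Iterate (Newton) starting at ψ = 0.69:
  ψ = 0.690: g = -0.6838, g' = -1.593 → ψ = 0.261
  ψ = 0.261: g = -0.1589, g' = -1.155 → ψ = 0.123
  ψ = 0.123: g = 0.0164, g' = -1.449 → ψ = 0.134
  ψ = 0.134: g = 0.0002, g' = -1.411 → ψ = 0.135
Converged at ψ = 0.135.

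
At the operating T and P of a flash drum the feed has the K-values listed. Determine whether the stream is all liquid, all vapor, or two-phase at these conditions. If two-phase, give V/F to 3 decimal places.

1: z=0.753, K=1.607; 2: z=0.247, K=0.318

ΣzᵢKᵢ = 1.289; Σzᵢ/Kᵢ = 1.245.
Both exceed 1, so a two-phase solution exists.
Rachford–Rice: g(ψ) = Σ zᵢ(Kᵢ−1)/(1+ψ(Kᵢ−1)) = 0.
Binary case is linear: z₁(K₁−1)(1+ψ(K₂−1)) + z₂(K₂−1)(1+ψ(K₁−1)) = 0
⇒ ψ = [z₁(K₁−1)+z₂(K₂−1)] / [−(K₁−1)(K₂−1)] = 0.2886/0.4140 = 0.697

two-phase, V/F = 0.697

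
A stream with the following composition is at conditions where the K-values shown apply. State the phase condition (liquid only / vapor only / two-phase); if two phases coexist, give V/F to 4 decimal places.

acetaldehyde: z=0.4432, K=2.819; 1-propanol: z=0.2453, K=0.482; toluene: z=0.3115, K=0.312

two-phase, V/F = 0.4122

ΣzᵢKᵢ = 1.4648; Σzᵢ/Kᵢ = 1.6645.
Both exceed 1, so a two-phase solution exists.
Rachford–Rice: g(ψ) = Σ zᵢ(Kᵢ−1)/(1+ψ(Kᵢ−1)) = 0.
Newton iteration, ψ⁰ = 0.5:
  ψ = 0.5000: g = -0.07598, g' = -0.8647 → ψ = 0.4121
  ψ = 0.4121: g = 0.00008, g' = -0.8727 → ψ = 0.4122
Converged at ψ = 0.4122.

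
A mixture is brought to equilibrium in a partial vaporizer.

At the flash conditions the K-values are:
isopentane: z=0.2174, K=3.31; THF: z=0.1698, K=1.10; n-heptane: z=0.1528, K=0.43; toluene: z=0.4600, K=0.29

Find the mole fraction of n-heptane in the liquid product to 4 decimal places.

Material balance + equilibrium reduce to Σ zᵢ(Kᵢ−1)/(1+V/F(Kᵢ−1)) = 0.
Feasibility: ΣzᵢKᵢ = 1.1055, Σzᵢ/Kᵢ = 2.1616 — both > 1, two phases present.
Iterate (Newton) starting at V/F = 0.4:
  V/F = 0.4000: g = -0.29162, g' = -0.8506 → V/F = 0.0571
  V/F = 0.0571: g = 0.03007, g' = -1.2119 → V/F = 0.0820
  V/F = 0.0820: g = 0.00095, g' = -1.1378 → V/F = 0.0828
Converged at V/F = 0.0828.
Compositions from xᵢ = zᵢ/(1+V/F(Kᵢ−1)), yᵢ = Kᵢxᵢ:
  isopentane: x = 0.1825, y = 0.6041
  THF: x = 0.1684, y = 0.1852
  n-heptane: x = 0.1604, y = 0.0690
  toluene: x = 0.4887, y = 0.1417

x_n-heptane = 0.1604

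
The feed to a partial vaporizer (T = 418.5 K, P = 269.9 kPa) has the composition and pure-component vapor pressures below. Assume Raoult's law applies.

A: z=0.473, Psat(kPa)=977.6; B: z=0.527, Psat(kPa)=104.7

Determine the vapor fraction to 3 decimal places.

ψ = 0.572

Raoult's law: Kᵢ = Pᵢˢᵃᵗ/P = Pᵢˢᵃᵗ/269.9.
  K_A = 977.6/269.9 = 3.62208, K_B = 104.7/269.9 = 0.38792
Let ψ = V/F and solve Σ zᵢ(Kᵢ−1)/(1+ψ(Kᵢ−1)) = 0.
g(0) = ΣzᵢKᵢ − 1 = 0.918 and g(1) = 1 − Σzᵢ/Kᵢ = -0.489, so a root lies in (0, 1).
Iterate (Newton) starting at ψ = 0.44:
  ψ = 0.440: g = 0.1344, g' = -1.071 → ψ = 0.566
  ψ = 0.566: g = 0.0062, g' = -0.989 → ψ = 0.572
Converged at ψ = 0.572.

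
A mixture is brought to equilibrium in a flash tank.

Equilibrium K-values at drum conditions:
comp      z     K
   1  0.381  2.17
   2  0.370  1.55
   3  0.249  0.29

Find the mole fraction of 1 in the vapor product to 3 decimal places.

Material balance + equilibrium reduce to Σ zᵢ(Kᵢ−1)/(1+β(Kᵢ−1)) = 0.
g(0) = ΣzᵢKᵢ − 1 = 0.472 and g(1) = 1 − Σzᵢ/Kᵢ = -0.273, so a root lies in (0, 1).
Newton–Raphson from β = 0.5:
  β = 0.500: g = 0.1668, g' = -0.578 → β = 0.788
  β = 0.788: g = -0.0278, g' = -0.843 → β = 0.755
  β = 0.755: g = -0.0010, g' = -0.787 → β = 0.754
Converged at β = 0.754.
Compositions from xᵢ = zᵢ/(1+β(Kᵢ−1)), yᵢ = Kᵢxᵢ:
  1: x = 0.202, y = 0.439
  2: x = 0.262, y = 0.405
  3: x = 0.536, y = 0.155

y_1 = 0.439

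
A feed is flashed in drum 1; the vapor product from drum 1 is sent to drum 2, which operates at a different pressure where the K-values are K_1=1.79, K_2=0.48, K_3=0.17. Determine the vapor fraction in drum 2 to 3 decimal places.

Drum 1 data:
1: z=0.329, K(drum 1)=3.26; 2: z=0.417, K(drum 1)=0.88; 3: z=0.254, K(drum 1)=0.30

Drum 1:
Rachford–Rice: g(ψ₁) = Σ zᵢ(Kᵢ−1)/(1+ψ₁(Kᵢ−1)) = 0.
Feasibility: ΣzᵢKᵢ = 1.516, Σzᵢ/Kᵢ = 1.421 — both > 1, two phases present.
Newton–Raphson from ψ₁ = 0.49:
  ψ₁ = 0.490: g = 0.0290, g' = -0.673 → ψ₁ = 0.533
Converged at ψ₁ = 0.533.
Drum-1 compositions:
  1: x = 0.149, y = 0.486
  2: x = 0.446, y = 0.392
  3: x = 0.405, y = 0.122
Drum-2 feed = drum-1 vapor: z₂ = (0.4864, 0.3920, 0.1216).
Drum 2:
Material balance + equilibrium reduce to Σ zᵢ(Kᵢ−1)/(1+ψ₂(Kᵢ−1)) = 0.
Feasibility: ΣzᵢKᵢ = 1.079, Σzᵢ/Kᵢ = 1.804 — both > 1, two phases present.
Iterate (Newton) starting at ψ₂ = 0.5:
  ψ₂ = 0.500: g = -0.1726, g' = -0.594 → ψ₂ = 0.210
  ψ₂ = 0.210: g = -0.0213, g' = -0.480 → ψ₂ = 0.165
Converged at ψ₂ = 0.165.
  1: x = 0.430, y = 0.770
  2: x = 0.429, y = 0.206
  3: x = 0.141, y = 0.024

V/F (drum 2) = 0.165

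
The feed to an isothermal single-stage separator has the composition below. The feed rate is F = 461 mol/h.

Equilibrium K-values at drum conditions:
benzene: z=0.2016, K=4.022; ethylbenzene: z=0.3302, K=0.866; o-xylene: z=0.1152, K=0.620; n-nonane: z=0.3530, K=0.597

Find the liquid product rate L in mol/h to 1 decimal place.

Rachford–Rice: g(ψ) = Σ zᵢ(Kᵢ−1)/(1+ψ(Kᵢ−1)) = 0.
Feasibility: ΣzᵢKᵢ = 1.3790, Σzᵢ/Kᵢ = 1.2085 — both > 1, two phases present.
Newton–Raphson from ψ = 0.5:
  ψ = 0.5000: g = -0.03700, g' = -0.4141 → ψ = 0.4106
  ψ = 0.4106: g = 0.00270, g' = -0.4789 → ψ = 0.4163
Converged at ψ = 0.4163.
Then V = ψ·F = 0.4163·461 = 191.9 mol/h and L = F − V = 269.1 mol/h.

L = 269.1 mol/h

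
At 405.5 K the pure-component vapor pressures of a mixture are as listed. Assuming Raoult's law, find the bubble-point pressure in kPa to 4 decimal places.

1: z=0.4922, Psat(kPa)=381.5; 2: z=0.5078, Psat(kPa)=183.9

At the bubble point ψ → 0, so ΣzᵢKᵢ = 1 with Kᵢ = Pᵢˢᵃᵗ/P ⇒ P = ΣzᵢPᵢˢᵃᵗ.
P = 0.4922·381.5 + 0.5078·183.9 = 281.1587 kPa

Pbub = 281.1587 kPa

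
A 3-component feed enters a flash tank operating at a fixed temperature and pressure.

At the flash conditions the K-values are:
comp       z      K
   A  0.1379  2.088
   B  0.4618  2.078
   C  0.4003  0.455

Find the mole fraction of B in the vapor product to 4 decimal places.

y_B = 0.5371

Iterate (Newton) starting at ψ = 0.5:
  ψ = 0.5000: g = 0.12076, g' = -0.5197 → ψ = 0.7324
  ψ = 0.7324: g = -0.00139, g' = -0.5475 → ψ = 0.7298
Converged at ψ = 0.7298.
Compositions from xᵢ = zᵢ/(1+ψ(Kᵢ−1)), yᵢ = Kᵢxᵢ:
  A: x = 0.0769, y = 0.1605
  B: x = 0.2585, y = 0.5371
  C: x = 0.6647, y = 0.3024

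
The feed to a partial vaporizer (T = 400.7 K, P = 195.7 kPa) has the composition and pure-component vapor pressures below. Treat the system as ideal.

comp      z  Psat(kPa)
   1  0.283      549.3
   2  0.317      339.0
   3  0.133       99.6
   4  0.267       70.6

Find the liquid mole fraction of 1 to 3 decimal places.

Raoult's law: Kᵢ = Pᵢˢᵃᵗ/P = Pᵢˢᵃᵗ/195.7.
  K_1 = 549.3/195.7 = 2.80685, K_2 = 339.0/195.7 = 1.73224, K_3 = 99.6/195.7 = 0.50894, K_4 = 70.6/195.7 = 0.36076
Material balance + equilibrium reduce to Σ zᵢ(Kᵢ−1)/(1+β(Kᵢ−1)) = 0.
Feasibility: ΣzᵢKᵢ = 1.507, Σzᵢ/Kᵢ = 1.285 — both > 1, two phases present.
Iterate (Newton) starting at β = 0.5:
  β = 0.500: g = 0.1011, g' = -0.638 → β = 0.658
  β = 0.658: g = -0.0011, g' = -0.665 → β = 0.657
Converged at β = 0.657.
Compositions from xᵢ = zᵢ/(1+β(Kᵢ−1)), yᵢ = Kᵢxᵢ:
  1: x = 0.129, y = 0.363
  2: x = 0.214, y = 0.371
  3: x = 0.196, y = 0.100
  4: x = 0.460, y = 0.166

x_1 = 0.129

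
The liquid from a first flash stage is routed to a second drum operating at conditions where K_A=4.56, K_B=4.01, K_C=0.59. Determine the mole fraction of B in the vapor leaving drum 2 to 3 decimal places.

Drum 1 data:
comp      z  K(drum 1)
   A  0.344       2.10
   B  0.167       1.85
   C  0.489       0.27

Drum 1:
Material balance + equilibrium reduce to Σ zᵢ(Kᵢ−1)/(1+ψ₁(Kᵢ−1)) = 0.
Feasibility: ΣzᵢKᵢ = 1.163, Σzᵢ/Kᵢ = 2.065 — both > 1, two phases present.
Newton iteration, ψ₁⁰ = 0.5:
  ψ₁ = 0.500: g = -0.2184, g' = -0.879 → ψ₁ = 0.252
  ψ₁ = 0.252: g = -0.0239, g' = -0.728 → ψ₁ = 0.219
Converged at ψ₁ = 0.219.
Drum-1 compositions:
  A: x = 0.277, y = 0.582
  B: x = 0.141, y = 0.261
  C: x = 0.582, y = 0.157
Drum-2 feed = drum-1 liquid: z₂ = (0.2773, 0.1408, 0.5819).
Drum 2:
Rachford–Rice: g(ψ₂) = Σ zᵢ(Kᵢ−1)/(1+ψ₂(Kᵢ−1)) = 0.
g(0) = ΣzᵢKᵢ − 1 = 1.173 and g(1) = 1 − Σzᵢ/Kᵢ = -0.082, so a root lies in (0, 1).
Newton iteration, ψ₂⁰ = 0.58:
  ψ₂ = 0.580: g = 0.1635, g' = -0.712 → ψ₂ = 0.810
  ψ₂ = 0.810: g = 0.0205, g' = -0.560 → ψ₂ = 0.846
  ψ₂ = 0.846: g = 0.0002, g' = -0.549 → ψ₂ = 0.847
Converged at ψ₂ = 0.847.
  A: x = 0.069, y = 0.315
  B: x = 0.040, y = 0.159
  C: x = 0.891, y = 0.526

y_B (drum 2) = 0.159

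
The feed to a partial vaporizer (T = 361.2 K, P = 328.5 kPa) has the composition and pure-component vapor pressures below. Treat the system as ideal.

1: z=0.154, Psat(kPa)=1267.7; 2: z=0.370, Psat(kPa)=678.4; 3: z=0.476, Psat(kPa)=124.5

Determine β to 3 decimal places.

β = 0.512

Raoult's law: Kᵢ = Pᵢˢᵃᵗ/P = Pᵢˢᵃᵗ/328.5.
  K_1 = 1267.7/328.5 = 3.85906, K_2 = 678.4/328.5 = 2.06514, K_3 = 124.5/328.5 = 0.37900
Rachford–Rice: g(β) = Σ zᵢ(Kᵢ−1)/(1+β(Kᵢ−1)) = 0.
Check two-phase: ΣzᵢKᵢ = 1.539 > 1 and Σzᵢ/Kᵢ = 1.475 > 1, so g(0) = 0.539 > 0 and g(1) = -0.475 < 0.
Iterate (Newton) starting at β = 0.6:
  β = 0.600: g = -0.0686, g' = -0.793 → β = 0.514
  β = 0.514: g = -0.0009, g' = -0.778 → β = 0.512
Converged at β = 0.512.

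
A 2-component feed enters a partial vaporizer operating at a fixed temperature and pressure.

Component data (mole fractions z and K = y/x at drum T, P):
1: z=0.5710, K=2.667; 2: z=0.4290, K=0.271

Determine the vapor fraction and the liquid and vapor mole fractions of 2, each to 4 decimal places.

ψ = 0.5259, x_2 = 0.6957, y_2 = 0.1885

Material balance + equilibrium reduce to Σ zᵢ(Kᵢ−1)/(1+ψ(Kᵢ−1)) = 0.
g(0) = ΣzᵢKᵢ − 1 = 0.6391 and g(1) = 1 − Σzᵢ/Kᵢ = -0.7971, so a root lies in (0, 1).
Binary case is linear: z₁(K₁−1)(1+ψ(K₂−1)) + z₂(K₂−1)(1+ψ(K₁−1)) = 0
⇒ ψ = [z₁(K₁−1)+z₂(K₂−1)] / [−(K₁−1)(K₂−1)] = 0.63912/1.21524 = 0.5259
Compositions from xᵢ = zᵢ/(1+ψ(Kᵢ−1)), yᵢ = Kᵢxᵢ:
  1: x = 0.3043, y = 0.8115
  2: x = 0.6957, y = 0.1885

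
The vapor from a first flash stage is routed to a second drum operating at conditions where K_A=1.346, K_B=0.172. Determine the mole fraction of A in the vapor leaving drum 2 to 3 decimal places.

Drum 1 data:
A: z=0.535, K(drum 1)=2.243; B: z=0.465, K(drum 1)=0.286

Drum 1:
Iterate (Newton) starting at ψ₁ = 0.44:
  ψ₁ = 0.440: g = -0.0542, g' = -0.849 → ψ₁ = 0.376
  ψ₁ = 0.376: g = -0.0008, g' = -0.827 → ψ₁ = 0.375
Converged at ψ₁ = 0.375.
Drum-1 compositions:
  A: x = 0.365, y = 0.818
  B: x = 0.635, y = 0.182
Drum-2 feed = drum-1 vapor: z₂ = (0.8183, 0.1817).
Drum 2:
Iterate (Newton) starting at ψ₂ = 0.5:
  ψ₂ = 0.500: g = -0.0153, g' = -0.434 → ψ₂ = 0.465
  ψ₂ = 0.465: g = -0.0006, g' = -0.402 → ψ₂ = 0.463
Converged at ψ₂ = 0.463.
  A: x = 0.705, y = 0.949
  B: x = 0.295, y = 0.051

y_A (drum 2) = 0.949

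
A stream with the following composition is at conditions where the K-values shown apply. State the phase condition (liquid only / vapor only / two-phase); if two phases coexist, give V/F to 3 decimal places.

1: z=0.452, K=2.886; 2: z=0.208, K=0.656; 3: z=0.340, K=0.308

two-phase, V/F = 0.491

ΣzᵢKᵢ = 1.546; Σzᵢ/Kᵢ = 1.578.
Both exceed 1, so a two-phase solution exists.
Rachford–Rice: g(ψ) = Σ zᵢ(Kᵢ−1)/(1+ψ(Kᵢ−1)) = 0.
Iterate (Newton) starting at ψ = 0.52:
  ψ = 0.520: g = -0.0243, g' = -0.844 → ψ = 0.491
Converged at ψ = 0.491.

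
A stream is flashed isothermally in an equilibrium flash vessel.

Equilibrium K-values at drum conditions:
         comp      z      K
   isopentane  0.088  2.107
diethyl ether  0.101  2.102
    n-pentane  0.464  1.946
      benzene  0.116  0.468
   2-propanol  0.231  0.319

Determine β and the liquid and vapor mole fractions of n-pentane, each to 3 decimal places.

Let β = V/F and solve Σ zᵢ(Kᵢ−1)/(1+β(Kᵢ−1)) = 0.
Check two-phase: ΣzᵢKᵢ = 1.429 > 1 and Σzᵢ/Kᵢ = 1.300 > 1, so g(0) = 0.429 > 0 and g(1) = -0.300 < 0.
Newton iteration, β⁰ = 0.58:
  β = 0.580: g = 0.0614, g' = -0.620 → β = 0.679
  β = 0.679: g = -0.0027, g' = -0.680 → β = 0.675
Converged at β = 0.675.
Compositions from xᵢ = zᵢ/(1+β(Kᵢ−1)), yᵢ = Kᵢxᵢ:
  isopentane: x = 0.050, y = 0.106
  diethyl ether: x = 0.058, y = 0.122
  n-pentane: x = 0.283, y = 0.551
  benzene: x = 0.181, y = 0.085
  2-propanol: x = 0.428, y = 0.136

β = 0.675, x_n-pentane = 0.283, y_n-pentane = 0.551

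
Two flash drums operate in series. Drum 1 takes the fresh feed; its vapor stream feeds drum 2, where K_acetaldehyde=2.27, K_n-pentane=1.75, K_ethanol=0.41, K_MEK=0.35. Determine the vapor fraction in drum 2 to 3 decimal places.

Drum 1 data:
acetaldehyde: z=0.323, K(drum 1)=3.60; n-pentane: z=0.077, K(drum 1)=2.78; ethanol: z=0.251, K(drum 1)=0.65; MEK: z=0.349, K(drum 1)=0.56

Drum 1:
Iterate (Newton) starting at ψ₁ = 0.5:
  ψ₁ = 0.500: g = 0.1343, g' = -0.637 → ψ₁ = 0.711
  ψ₁ = 0.711: g = 0.0150, g' = -0.514 → ψ₁ = 0.740
Converged at ψ₁ = 0.740.
Drum-1 compositions:
  acetaldehyde: x = 0.110, y = 0.398
  n-pentane: x = 0.033, y = 0.092
  ethanol: x = 0.339, y = 0.220
  MEK: x = 0.518, y = 0.290
Drum-2 feed = drum-1 vapor: z₂ = (0.3976, 0.0924, 0.2202, 0.2898).
Drum 2:
Iterate (Newton) starting at ψ₂ = 0.46:
  ψ₂ = 0.460: g = -0.0768, g' = -0.678 → ψ₂ = 0.347
  ψ₂ = 0.347: g = -0.0009, g' = -0.667 → ψ₂ = 0.345
Converged at ψ₂ = 0.345.
  acetaldehyde: x = 0.276, y = 0.627
  n-pentane: x = 0.073, y = 0.128
  ethanol: x = 0.277, y = 0.113
  MEK: x = 0.374, y = 0.131

V/F (drum 2) = 0.345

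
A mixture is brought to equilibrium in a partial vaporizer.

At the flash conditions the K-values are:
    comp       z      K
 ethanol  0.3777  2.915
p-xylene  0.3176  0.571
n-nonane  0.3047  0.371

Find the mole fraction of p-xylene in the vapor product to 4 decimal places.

y_p-xylene = 0.2173

Material balance + equilibrium reduce to Σ zᵢ(Kᵢ−1)/(1+β(Kᵢ−1)) = 0.
g(0) = ΣzᵢKᵢ − 1 = 0.3954 and g(1) = 1 − Σzᵢ/Kᵢ = -0.5071, so a root lies in (0, 1).
Newton iteration, β⁰ = 0.67:
  β = 0.6700: g = -0.20566, g' = -0.7410 → β = 0.3925
  β = 0.3925: g = -0.00536, g' = -0.7485 → β = 0.3853
Converged at β = 0.3853.
Compositions from xᵢ = zᵢ/(1+β(Kᵢ−1)), yᵢ = Kᵢxᵢ:
  ethanol: x = 0.2173, y = 0.6335
  p-xylene: x = 0.3805, y = 0.2173
  n-nonane: x = 0.4022, y = 0.1492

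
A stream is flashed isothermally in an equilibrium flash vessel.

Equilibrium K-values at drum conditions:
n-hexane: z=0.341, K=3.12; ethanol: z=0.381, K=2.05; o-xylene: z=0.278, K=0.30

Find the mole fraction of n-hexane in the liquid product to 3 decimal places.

Rachford–Rice: g(ψ) = Σ zᵢ(Kᵢ−1)/(1+ψ(Kᵢ−1)) = 0.
Check two-phase: ΣzᵢKᵢ = 1.928 > 1 and Σzᵢ/Kᵢ = 1.222 > 1, so g(0) = 0.928 > 0 and g(1) = -0.222 < 0.
Newton–Raphson from ψ = 0.54:
  ψ = 0.540: g = 0.2795, g' = -0.856 → ψ = 0.866
  ψ = 0.866: g = -0.0302, g' = -1.185 → ψ = 0.841
  ψ = 0.841: g = -0.0008, g' = -1.121 → ψ = 0.840
Converged at ψ = 0.840.
Compositions from xᵢ = zᵢ/(1+ψ(Kᵢ−1)), yᵢ = Kᵢxᵢ:
  n-hexane: x = 0.123, y = 0.383
  ethanol: x = 0.202, y = 0.415
  o-xylene: x = 0.675, y = 0.202

x_n-hexane = 0.123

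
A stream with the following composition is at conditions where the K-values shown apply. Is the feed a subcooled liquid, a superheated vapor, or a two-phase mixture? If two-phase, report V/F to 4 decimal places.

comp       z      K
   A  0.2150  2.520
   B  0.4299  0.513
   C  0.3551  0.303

subcooled liquid

ΣzᵢKᵢ = 0.8699; Σzᵢ/Kᵢ = 2.0953.
Since ΣzᵢKᵢ < 1 the mixture is below its bubble point — single liquid phase.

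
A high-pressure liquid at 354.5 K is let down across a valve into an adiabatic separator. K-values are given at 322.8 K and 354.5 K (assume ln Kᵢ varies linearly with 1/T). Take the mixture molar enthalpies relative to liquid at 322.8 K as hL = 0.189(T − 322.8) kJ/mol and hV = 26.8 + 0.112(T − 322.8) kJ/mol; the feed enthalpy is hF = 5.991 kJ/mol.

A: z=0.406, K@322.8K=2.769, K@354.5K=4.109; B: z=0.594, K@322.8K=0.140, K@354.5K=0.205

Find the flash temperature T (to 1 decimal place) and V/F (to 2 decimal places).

T = 329.0 K, V/F = 0.18

Adiabatic flash: solve Rachford–Rice at each trial T, then check hF = ψ·hV(T) + (1−ψ)·hL(T).
  T = 322.8 K: K = (2.769, 0.140), RR gives ψ = 0.136, H_out = 3.653 kJ/mol
  T = 354.5 K: K = (4.109, 0.205), RR gives ψ = 0.320, H_out = 13.777 kJ/mol
  T = 338.6 K: K = (3.402, 0.171), RR gives ψ = 0.242, H_out = 9.187 kJ/mol
  T = 330.7 K: K = (3.077, 0.155), RR gives ψ = 0.194, H_out = 6.587 kJ/mol
  T = 326.8 K: K = (2.923, 0.148), RR gives ψ = 0.167, H_out = 5.188 kJ/mol
  T = 328.8 K: K = (3.001, 0.151), RR gives ψ = 0.182, H_out = 5.917 kJ/mol
Linear interpolation between T = 328.8 (H_out = 5.917) and T = 330.7 (H_out = 6.587) on hF = 5.991 gives T ≈ 329.0 K, at which ψ = 0.18.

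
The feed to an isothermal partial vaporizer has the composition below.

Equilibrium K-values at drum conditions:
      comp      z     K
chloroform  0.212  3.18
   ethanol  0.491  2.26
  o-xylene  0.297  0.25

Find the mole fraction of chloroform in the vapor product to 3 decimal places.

Iterate (Newton) starting at V/F = 0.57:
  V/F = 0.570: g = 0.1771, g' = -0.974 → V/F = 0.752
  V/F = 0.752: g = -0.0178, g' = -1.228 → V/F = 0.737
Converged at V/F = 0.737.
Compositions from xᵢ = zᵢ/(1+V/F(Kᵢ−1)), yᵢ = Kᵢxᵢ:
  chloroform: x = 0.081, y = 0.259
  ethanol: x = 0.255, y = 0.575
  o-xylene: x = 0.664, y = 0.166

y_chloroform = 0.259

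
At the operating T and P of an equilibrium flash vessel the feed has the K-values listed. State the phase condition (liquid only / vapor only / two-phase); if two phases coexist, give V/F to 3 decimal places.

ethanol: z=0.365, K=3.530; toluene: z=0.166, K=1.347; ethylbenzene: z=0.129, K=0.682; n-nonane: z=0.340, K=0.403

ΣzᵢKᵢ = 1.737; Σzᵢ/Kᵢ = 1.259.
Both exceed 1, so a two-phase solution exists.
Iterate (Newton) starting at ψ = 0.48:
  ψ = 0.480: g = 0.1335, g' = -0.747 → ψ = 0.659
  ψ = 0.659: g = 0.0068, g' = -0.692 → ψ = 0.668
Converged at ψ = 0.668.

two-phase, V/F = 0.668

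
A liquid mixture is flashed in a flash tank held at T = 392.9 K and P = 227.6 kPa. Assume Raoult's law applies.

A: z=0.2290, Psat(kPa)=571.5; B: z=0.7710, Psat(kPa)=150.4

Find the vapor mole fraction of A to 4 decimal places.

Raoult's law: Kᵢ = Pᵢˢᵃᵗ/P = Pᵢˢᵃᵗ/227.6.
  K_A = 571.5/227.6 = 2.510984, K_B = 150.4/227.6 = 0.660808
Material balance + equilibrium reduce to Σ zᵢ(Kᵢ−1)/(1+ψ(Kᵢ−1)) = 0.
Feasibility: ΣzᵢKᵢ = 1.0845, Σzᵢ/Kᵢ = 1.2580 — both > 1, two phases present.
Newton–Raphson from ψ = 0.5:
  ψ = 0.5000: g = -0.11782, g' = -0.2983 → ψ = 0.1050
  ψ = 0.1050: g = 0.02746, g' = -0.4848 → ψ = 0.1616
  ψ = 0.1616: g = 0.00141, g' = -0.4370 → ψ = 0.1649
Converged at ψ = 0.1649.
Compositions from xᵢ = zᵢ/(1+ψ(Kᵢ−1)), yᵢ = Kᵢxᵢ:
  A: x = 0.1833, y = 0.4603
  B: x = 0.8167, y = 0.5397

y_A = 0.4603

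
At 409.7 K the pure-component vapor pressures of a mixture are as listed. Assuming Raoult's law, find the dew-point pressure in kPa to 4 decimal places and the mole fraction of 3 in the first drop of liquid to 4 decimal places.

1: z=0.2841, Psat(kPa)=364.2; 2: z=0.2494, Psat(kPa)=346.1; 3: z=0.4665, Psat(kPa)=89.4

At the dew point ψ → 1, so Σzᵢ/Kᵢ = 1 with Kᵢ = Pᵢˢᵃᵗ/P ⇒ 1/P = Σzᵢ/Pᵢˢᵃᵗ.
1/P = 0.2841/364.2 + 0.2494/346.1 + 0.4665/89.4 = 0.0067188 ⇒ P = 148.8364 kPa
xᵢ = zᵢP/Pᵢˢᵃᵗ ⇒ x_3 = 0.4665·148.8364/89.4 = 0.7766

Pdew = 148.8364 kPa, x_3 = 0.7766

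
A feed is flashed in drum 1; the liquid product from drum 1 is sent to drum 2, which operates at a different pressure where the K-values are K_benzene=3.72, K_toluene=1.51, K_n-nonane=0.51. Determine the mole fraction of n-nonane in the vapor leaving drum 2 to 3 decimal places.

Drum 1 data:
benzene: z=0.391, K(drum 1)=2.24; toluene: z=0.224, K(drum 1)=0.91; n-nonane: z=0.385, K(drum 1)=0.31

Drum 1:
Iterate (Newton) starting at ψ₁ = 0.4:
  ψ₁ = 0.400: g = -0.0637, g' = -0.620 → ψ₁ = 0.297
  ψ₁ = 0.297: g = -0.0006, g' = -0.613 → ψ₁ = 0.296
Converged at ψ₁ = 0.296.
Drum-1 compositions:
  benzene: x = 0.286, y = 0.641
  toluene: x = 0.230, y = 0.209
  n-nonane: x = 0.484, y = 0.150
Drum-2 feed = drum-1 liquid: z₂ = (0.2860, 0.2301, 0.4839).
Drum 2:
Rachford–Rice: g(ψ₂) = Σ zᵢ(Kᵢ−1)/(1+ψ₂(Kᵢ−1)) = 0.
Feasibility: ΣzᵢKᵢ = 1.658, Σzᵢ/Kᵢ = 1.178 — both > 1, two phases present.
Newton iteration, ψ₂⁰ = 0.5:
  ψ₂ = 0.500: g = 0.1091, g' = -0.622 → ψ₂ = 0.675
  ψ₂ = 0.675: g = 0.0071, g' = -0.556 → ψ₂ = 0.688
Converged at ψ₂ = 0.688.
  benzene: x = 0.100, y = 0.370
  toluene: x = 0.170, y = 0.257
  n-nonane: x = 0.730, y = 0.372

y_n-nonane (drum 2) = 0.372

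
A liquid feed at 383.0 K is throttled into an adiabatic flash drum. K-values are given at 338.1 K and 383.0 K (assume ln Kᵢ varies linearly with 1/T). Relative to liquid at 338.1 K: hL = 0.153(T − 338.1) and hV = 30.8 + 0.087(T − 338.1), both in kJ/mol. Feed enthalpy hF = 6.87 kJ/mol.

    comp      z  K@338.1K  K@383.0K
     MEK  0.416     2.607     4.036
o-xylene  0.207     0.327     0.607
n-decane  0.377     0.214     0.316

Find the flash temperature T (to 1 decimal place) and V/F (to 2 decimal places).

Adiabatic flash: solve Rachford–Rice at each trial T, then check hF = ψ·hV(T) + (1−ψ)·hL(T).
  T = 338.1 K: K = (2.607, 0.327, 0.214), RR gives ψ = 0.194, H_out = 5.968 kJ/mol
  T = 383.0 K: K = (4.036, 0.607, 0.316), RR gives ψ = 0.508, H_out = 21.010 kJ/mol
  T = 360.6 K: K = (3.290, 0.454, 0.263), RR gives ψ = 0.363, H_out = 14.091 kJ/mol
  T = 349.4 K: K = (2.941, 0.388, 0.238), RR gives ψ = 0.285, H_out = 10.284 kJ/mol
  T = 343.8 K: K = (2.773, 0.357, 0.226), RR gives ψ = 0.242, H_out = 8.222 kJ/mol
  T = 341.0 K: K = (2.691, 0.342, 0.220), RR gives ψ = 0.219, H_out = 7.137 kJ/mol
  T = 339.6 K: K = (2.650, 0.335, 0.217), RR gives ψ = 0.207, H_out = 6.579 kJ/mol
Linear interpolation between T = 339.6 (H_out = 6.579) and T = 341.0 (H_out = 7.137) on hF = 6.87 gives T ≈ 340.3 K, at which ψ = 0.21.

T = 340.3 K, V/F = 0.21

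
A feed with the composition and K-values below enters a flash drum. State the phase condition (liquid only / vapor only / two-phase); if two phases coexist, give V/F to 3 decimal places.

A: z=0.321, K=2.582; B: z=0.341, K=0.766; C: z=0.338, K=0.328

two-phase, V/F = 0.259

ΣzᵢKᵢ = 1.201; Σzᵢ/Kᵢ = 1.600.
Both exceed 1, so a two-phase solution exists.
Material balance + equilibrium reduce to Σ zᵢ(Kᵢ−1)/(1+ψ(Kᵢ−1)) = 0.
Iterate (Newton) starting at ψ = 0.5:
  ψ = 0.500: g = -0.1489, g' = -0.621 → ψ = 0.260
  ψ = 0.260: g = -0.0004, g' = -0.649 → ψ = 0.259
Converged at ψ = 0.259.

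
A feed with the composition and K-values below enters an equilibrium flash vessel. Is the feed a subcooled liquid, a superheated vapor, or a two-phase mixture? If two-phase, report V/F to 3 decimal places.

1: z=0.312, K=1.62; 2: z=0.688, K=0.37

ΣzᵢKᵢ = 0.760; Σzᵢ/Kᵢ = 2.052.
Since ΣzᵢKᵢ < 1 the mixture is below its bubble point — single liquid phase.

subcooled liquid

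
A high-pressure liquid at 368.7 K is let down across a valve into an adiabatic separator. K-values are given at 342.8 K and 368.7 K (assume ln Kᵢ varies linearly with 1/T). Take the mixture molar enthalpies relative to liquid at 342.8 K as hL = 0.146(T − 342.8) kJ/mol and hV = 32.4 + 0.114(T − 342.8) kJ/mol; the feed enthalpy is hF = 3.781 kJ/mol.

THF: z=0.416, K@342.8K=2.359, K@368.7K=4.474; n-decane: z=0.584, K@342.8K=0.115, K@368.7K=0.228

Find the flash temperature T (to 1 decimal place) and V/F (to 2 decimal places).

T = 346.0 K, V/F = 0.10

Adiabatic flash: solve Rachford–Rice at each trial T, then check hF = ψ·hV(T) + (1−ψ)·hL(T).
  T = 342.8 K: K = (2.359, 0.115), RR gives ψ = 0.040, H_out = 1.307 kJ/mol
  T = 368.7 K: K = (4.474, 0.228), RR gives ψ = 0.371, H_out = 15.487 kJ/mol
  T = 355.8 K: K = (3.291, 0.164), RR gives ψ = 0.243, H_out = 9.663 kJ/mol
  T = 349.3 K: K = (2.795, 0.138), RR gives ψ = 0.157, H_out = 6.008 kJ/mol
  T = 346.1 K: K = (2.573, 0.126), RR gives ψ = 0.105, H_out = 3.867 kJ/mol
  T = 344.5 K: K = (2.467, 0.121), RR gives ψ = 0.075, H_out = 2.678 kJ/mol
Linear interpolation between T = 344.5 (H_out = 2.678) and T = 346.1 (H_out = 3.867) on hF = 3.781 gives T ≈ 346.0 K, at which ψ = 0.10.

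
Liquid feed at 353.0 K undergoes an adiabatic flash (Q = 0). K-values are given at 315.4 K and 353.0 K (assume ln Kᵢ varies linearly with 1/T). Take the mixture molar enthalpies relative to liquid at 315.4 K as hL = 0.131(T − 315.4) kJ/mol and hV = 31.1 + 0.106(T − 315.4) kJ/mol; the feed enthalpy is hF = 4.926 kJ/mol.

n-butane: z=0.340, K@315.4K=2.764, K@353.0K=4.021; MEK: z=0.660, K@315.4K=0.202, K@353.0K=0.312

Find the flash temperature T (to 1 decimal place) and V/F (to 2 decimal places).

Adiabatic flash: solve Rachford–Rice at each trial T, then check hF = ψ·hV(T) + (1−ψ)·hL(T).
  T = 315.4 K: K = (2.764, 0.202), RR gives ψ = 0.052, H_out = 1.615 kJ/mol
  T = 353.0 K: K = (4.021, 0.312), RR gives ψ = 0.276, H_out = 13.241 kJ/mol
  T = 334.2 K: K = (3.369, 0.254), RR gives ψ = 0.177, H_out = 7.892 kJ/mol
  T = 324.8 K: K = (3.060, 0.227), RR gives ψ = 0.120, H_out = 4.926 kJ/mol
  T = 329.5 K: K = (3.213, 0.241), RR gives ψ = 0.149, H_out = 6.443 kJ/mol
  T = 327.1 K: K = (3.135, 0.234), RR gives ψ = 0.135, H_out = 5.678 kJ/mol
Linear interpolation between T = 324.8 (H_out = 4.926) and T = 327.1 (H_out = 5.678) on hF = 4.926 gives T ≈ 324.8 K, at which ψ = 0.12.

T = 324.8 K, V/F = 0.12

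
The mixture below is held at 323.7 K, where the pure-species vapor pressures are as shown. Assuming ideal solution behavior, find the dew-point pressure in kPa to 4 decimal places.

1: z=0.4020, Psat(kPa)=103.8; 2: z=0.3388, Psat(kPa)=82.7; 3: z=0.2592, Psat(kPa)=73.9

At the dew point ψ → 1, so Σzᵢ/Kᵢ = 1 with Kᵢ = Pᵢˢᵃᵗ/P ⇒ 1/P = Σzᵢ/Pᵢˢᵃᵗ.
1/P = 0.4020/103.8 + 0.3388/82.7 + 0.2592/73.9 = 0.0114770 ⇒ P = 87.1307 kPa

Pdew = 87.1307 kPa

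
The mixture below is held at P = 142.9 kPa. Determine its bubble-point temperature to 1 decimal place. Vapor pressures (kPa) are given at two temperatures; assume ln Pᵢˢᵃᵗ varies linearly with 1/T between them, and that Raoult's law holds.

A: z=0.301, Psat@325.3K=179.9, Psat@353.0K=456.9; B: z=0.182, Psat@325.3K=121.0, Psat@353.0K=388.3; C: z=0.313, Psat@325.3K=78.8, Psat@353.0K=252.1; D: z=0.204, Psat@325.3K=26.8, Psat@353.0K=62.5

Bubble-point temperature: ΣzᵢPᵢˢᵃᵗ(T) = P. Interpolate ln Pᵢˢᵃᵗ = aᵢ + bᵢ/T.
  T = 325.3 K: ΣzᵢPᵢˢᵃᵗ = 106.30 kPa
  T = 353.0 K: ΣzᵢPᵢˢᵃᵗ = 299.85 kPa
  T = 339.1 K: ΣzᵢPᵢˢᵃᵗ = 181.69 kPa
  T = 332.2 K: ΣzᵢPᵢˢᵃᵗ = 139.68 kPa
  T = 335.6 K: ΣzᵢPᵢˢᵃᵗ = 159.20 kPa
  T = 333.9 K: ΣzᵢPᵢˢᵃᵗ = 149.17 kPa
Interpolating between 332.2 K and 333.9 K gives T ≈ 332.8 K.

T = 332.8 K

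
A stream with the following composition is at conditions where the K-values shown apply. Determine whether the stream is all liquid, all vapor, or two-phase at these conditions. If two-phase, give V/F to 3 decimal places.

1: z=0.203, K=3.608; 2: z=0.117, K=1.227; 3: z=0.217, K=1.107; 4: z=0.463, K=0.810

all vapor

ΣzᵢKᵢ = 1.491; Σzᵢ/Kᵢ = 0.919.
Since Σzᵢ/Kᵢ < 1 the mixture is above its dew point — single vapor phase.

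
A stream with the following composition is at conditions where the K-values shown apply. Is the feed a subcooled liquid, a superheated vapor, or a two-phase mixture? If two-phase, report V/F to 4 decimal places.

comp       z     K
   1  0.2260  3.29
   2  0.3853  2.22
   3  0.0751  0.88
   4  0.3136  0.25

ΣzᵢKᵢ = 1.7434; Σzᵢ/Kᵢ = 1.5820.
Both exceed 1, so a two-phase solution exists.
Rachford–Rice: g(ψ) = Σ zᵢ(Kᵢ−1)/(1+ψ(Kᵢ−1)) = 0.
Newton iteration, ψ⁰ = 0.5:
  ψ = 0.5000: g = 0.14734, g' = -0.9316 → ψ = 0.6581
  ψ = 0.6581: g = -0.00710, g' = -1.0542 → ψ = 0.6514
Converged at ψ = 0.6514.

two-phase, V/F = 0.6514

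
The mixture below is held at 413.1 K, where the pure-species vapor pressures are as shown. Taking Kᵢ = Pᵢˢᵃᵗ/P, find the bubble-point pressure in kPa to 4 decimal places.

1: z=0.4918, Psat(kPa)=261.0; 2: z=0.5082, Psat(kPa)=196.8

Pbub = 228.3736 kPa

At the bubble point ψ → 0, so ΣzᵢKᵢ = 1 with Kᵢ = Pᵢˢᵃᵗ/P ⇒ P = ΣzᵢPᵢˢᵃᵗ.
P = 0.4918·261.0 + 0.5082·196.8 = 228.3736 kPa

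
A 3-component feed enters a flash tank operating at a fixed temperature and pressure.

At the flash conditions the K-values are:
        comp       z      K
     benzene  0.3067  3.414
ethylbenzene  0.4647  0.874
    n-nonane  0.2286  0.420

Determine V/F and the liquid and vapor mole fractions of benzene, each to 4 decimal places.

V/F = 0.6743, x_benzene = 0.1167, y_benzene = 0.3985

Rachford–Rice: g(V/F) = Σ zᵢ(Kᵢ−1)/(1+V/F(Kᵢ−1)) = 0.
Check two-phase: ΣzᵢKᵢ = 1.5492 > 1 and Σzᵢ/Kᵢ = 1.1658 > 1, so g(0) = 0.5492 > 0 and g(1) = -0.1658 < 0.
Newton iteration, V/F⁰ = 0.5:
  V/F = 0.5000: g = 0.08623, g' = -0.5279 → V/F = 0.6634
  V/F = 0.6634: g = 0.00522, g' = -0.4761 → V/F = 0.6743
Converged at V/F = 0.6743.
Compositions from xᵢ = zᵢ/(1+V/F(Kᵢ−1)), yᵢ = Kᵢxᵢ:
  benzene: x = 0.1167, y = 0.3985
  ethylbenzene: x = 0.5078, y = 0.4439
  n-nonane: x = 0.3754, y = 0.1577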